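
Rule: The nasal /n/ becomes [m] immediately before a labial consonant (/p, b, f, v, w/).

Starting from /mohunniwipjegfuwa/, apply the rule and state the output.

No segment of /mohunniwipjegfuwa/ meets the structural description of the rule, so the form surfaces unchanged.

mohunniwipjegfuwa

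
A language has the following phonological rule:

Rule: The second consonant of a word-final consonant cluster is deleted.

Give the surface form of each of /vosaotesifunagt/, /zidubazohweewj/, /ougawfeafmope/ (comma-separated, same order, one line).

/vosaotesifunagt/: /t/ is the second consonant of a word-final cluster /gt/, so it deletes. → [vosaotesifunag].
/zidubazohweewj/: /j/ is the second consonant of a word-final cluster /wj/, so it deletes. → [zidubazohweew].
/ougawfeafmope/: the rule's environment is not met; surfaces unchanged as [ougawfeafmope].

vosaotesifunag, zidubazohweew, ougawfeafmope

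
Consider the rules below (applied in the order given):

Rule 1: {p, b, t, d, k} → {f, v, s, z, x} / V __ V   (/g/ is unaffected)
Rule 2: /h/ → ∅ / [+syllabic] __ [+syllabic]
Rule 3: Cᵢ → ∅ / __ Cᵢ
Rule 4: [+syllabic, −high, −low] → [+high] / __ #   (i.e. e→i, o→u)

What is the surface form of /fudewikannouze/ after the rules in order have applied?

fuzewixanouzi

Rule 1 (intervocalic spirantization): /d/ is a stop between vowels /u/ and /e/, so it spirantizes to the fricative [z]. /k/ is a stop between vowels /i/ and /a/, so it spirantizes to the fricative [x]. /fudewikannouze/ → fuzewixannouze.
Rule 2 (intervocalic h-deletion): no segment meets the environment; /fuzewixannouze/ is unchanged.
Rule 3 (degemination): /nn/ is a geminate; the first /n/ deletes. /fuzewixannouze/ → fuzewixanouze.
Rule 4 (final vowel raising): /e/ is a mid vowel in word-final position, so it raises to [i]. /fuzewixanouze/ → fuzewixanouzi.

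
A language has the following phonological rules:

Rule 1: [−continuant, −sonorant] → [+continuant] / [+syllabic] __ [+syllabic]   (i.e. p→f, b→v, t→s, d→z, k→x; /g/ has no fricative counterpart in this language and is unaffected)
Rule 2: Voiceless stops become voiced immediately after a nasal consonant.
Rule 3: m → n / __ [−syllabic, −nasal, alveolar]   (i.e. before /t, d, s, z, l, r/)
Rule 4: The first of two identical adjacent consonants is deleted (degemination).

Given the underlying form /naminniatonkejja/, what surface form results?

naminiasongeja

Rule 1 (intervocalic spirantization): /t/ is a stop between vowels /a/ and /o/, so it spirantizes to the fricative [s]. /naminniatonkejja/ → naminniasonkejja.
Rule 2 (post-nasal voicing): /k/ is a voiceless stop immediately after the nasal /n/, so it voices to [g]. /naminniasonkejja/ → naminniasongejja.
Rule 3 (nasal place assimilation): no segment meets the environment; /naminniasongejja/ is unchanged.
Rule 4 (degemination): /nn/ is a geminate; the first /n/ deletes. /jj/ is a geminate; the first /j/ deletes. /naminniasongejja/ → naminiasongeja.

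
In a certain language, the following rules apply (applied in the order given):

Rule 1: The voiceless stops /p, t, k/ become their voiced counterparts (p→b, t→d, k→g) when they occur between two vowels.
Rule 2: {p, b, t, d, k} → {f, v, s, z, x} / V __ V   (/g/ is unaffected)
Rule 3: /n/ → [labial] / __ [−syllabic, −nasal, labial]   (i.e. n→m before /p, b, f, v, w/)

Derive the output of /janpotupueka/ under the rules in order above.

Rule 1 (intervocalic voicing): /t/ is a voiceless stop between vowels /o/ and /u/, so it voices to [d]. /p/ is a voiceless stop between vowels /u/ and /u/, so it voices to [b]. /k/ is a voiceless stop between vowels /e/ and /a/, so it voices to [g]. /janpotupueka/ → janpodubuega.
Rule 2 (intervocalic spirantization): /d/ is a stop between vowels /o/ and /u/, so it spirantizes to the fricative [z]. /b/ is a stop between vowels /u/ and /u/, so it spirantizes to the fricative [v]. /janpodubuega/ → janpozuvuega.
Rule 3 (nasal place assimilation): /n/ precedes the labial consonant /p/, so it assimilates in place to [m]. /janpozuvuega/ → jampozuvuega.

jampozuvuega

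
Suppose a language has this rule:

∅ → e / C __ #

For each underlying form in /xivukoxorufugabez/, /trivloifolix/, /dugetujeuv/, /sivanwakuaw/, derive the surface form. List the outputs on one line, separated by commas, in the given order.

/xivukoxorufugabez/: the form ends in the consonant /z/, so [e] is inserted word-finally. → [xivukoxorufugabeze].
/trivloifolix/: the form ends in the consonant /x/, so [e] is inserted word-finally. → [trivloifolixe].
/dugetujeuv/: the form ends in the consonant /v/, so [e] is inserted word-finally. → [dugetujeuve].
/sivanwakuaw/: the form ends in the consonant /w/, so [e] is inserted word-finally. → [sivanwakuawe].

xivukoxorufugabeze, trivloifolixe, dugetujeuve, sivanwakuawe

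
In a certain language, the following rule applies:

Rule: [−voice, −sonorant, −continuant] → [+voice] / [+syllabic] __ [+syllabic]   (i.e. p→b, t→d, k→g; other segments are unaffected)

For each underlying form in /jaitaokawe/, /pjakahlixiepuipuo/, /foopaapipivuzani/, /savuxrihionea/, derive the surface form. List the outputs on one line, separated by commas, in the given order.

jaidaogawe, pjagahlixiebuibuo, foobaabibivuzani, savuxrihionea

/jaitaokawe/: /t/ is a voiceless stop between vowels /i/ and /a/, so it voices to [d]. /k/ is a voiceless stop between vowels /o/ and /a/, so it voices to [g]. → [jaidaogawe].
/pjakahlixiepuipuo/: /k/ is a voiceless stop between vowels /a/ and /a/, so it voices to [g]. /p/ is a voiceless stop between vowels /e/ and /u/, so it voices to [b]. /p/ is a voiceless stop between vowels /i/ and /u/, so it voices to [b]. → [pjagahlixiebuibuo].
/foopaapipivuzani/: /p/ is a voiceless stop between vowels /o/ and /a/, so it voices to [b]. /p/ is a voiceless stop between vowels /a/ and /i/, so it voices to [b]. /p/ is a voiceless stop between vowels /i/ and /i/, so it voices to [b]. → [foobaabibivuzani].
/savuxrihionea/: the rule's environment is not met; surfaces unchanged as [savuxrihionea].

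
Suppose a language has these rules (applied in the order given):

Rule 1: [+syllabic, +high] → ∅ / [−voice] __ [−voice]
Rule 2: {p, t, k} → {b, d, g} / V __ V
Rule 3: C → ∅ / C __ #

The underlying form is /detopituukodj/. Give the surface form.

Rule 1 (high vowel syncope): /i/ is a high vowel flanked by voiceless consonants /p/ and /t/, so it deletes. /detopituukodj/ → detoptuukodj.
Rule 2 (intervocalic voicing): /t/ is a voiceless stop between vowels /e/ and /o/, so it voices to [d]. /k/ is a voiceless stop between vowels /u/ and /o/, so it voices to [g]. /detoptuukodj/ → dedoptuugodj.
Rule 3 (final cluster simplification): /j/ is the second consonant of a word-final cluster /dj/, so it deletes. /dedoptuugodj/ → dedoptuugod.

dedoptuugod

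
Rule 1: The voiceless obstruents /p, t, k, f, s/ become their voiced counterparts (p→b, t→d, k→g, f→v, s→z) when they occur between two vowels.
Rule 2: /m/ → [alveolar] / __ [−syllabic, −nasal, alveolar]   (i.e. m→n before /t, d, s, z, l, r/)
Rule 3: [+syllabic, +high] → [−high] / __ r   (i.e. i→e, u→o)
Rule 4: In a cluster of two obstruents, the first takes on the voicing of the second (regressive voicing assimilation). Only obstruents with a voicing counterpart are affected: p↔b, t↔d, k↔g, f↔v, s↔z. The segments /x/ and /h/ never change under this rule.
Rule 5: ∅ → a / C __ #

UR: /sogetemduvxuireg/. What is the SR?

Rule 1 (intervocalic voicing): /t/ is a voiceless obstruent between vowels /e/ and /e/, so it voices to [d]. /sogetemduvxuireg/ → sogedemduvxuireg.
Rule 2 (nasal place assimilation): /m/ precedes the alveolar consonant /d/, so it assimilates in place to [n]. /sogedemduvxuireg/ → sogedenduvxuireg.
Rule 3 (pre-rhotic lowering): /i/ is a high vowel immediately before /r/, so it lowers to [e]. /sogedenduvxuireg/ → sogedenduvxuereg.
Rule 4 (regressive voicing assimilation): /v/ precedes the voiceless obstruent /x/, so it devoices to [f] by assimilation. /sogedenduvxuereg/ → sogedendufxuereg.
Rule 5 (final a-epenthesis): the form ends in the consonant /g/, so [a] is inserted word-finally. /sogedendufxuereg/ → sogedendufxuerega.

sogedendufxuerega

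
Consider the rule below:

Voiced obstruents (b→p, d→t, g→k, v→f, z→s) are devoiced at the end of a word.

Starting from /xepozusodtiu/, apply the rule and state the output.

No segment of /xepozusodtiu/ meets the structural description of the rule, so the form surfaces unchanged.

xepozusodtiu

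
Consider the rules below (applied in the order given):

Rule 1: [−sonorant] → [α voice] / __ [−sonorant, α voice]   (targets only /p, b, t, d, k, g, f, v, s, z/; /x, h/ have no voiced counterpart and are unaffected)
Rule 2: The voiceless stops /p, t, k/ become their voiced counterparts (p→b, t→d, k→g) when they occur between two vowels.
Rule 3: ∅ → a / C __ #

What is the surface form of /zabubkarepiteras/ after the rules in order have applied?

Rule 1 (regressive voicing assimilation): /b/ precedes the voiceless obstruent /k/, so it devoices to [p] by assimilation. /zabubkarepiteras/ → zabupkarepiteras.
Rule 2 (intervocalic voicing): /p/ is a voiceless stop between vowels /e/ and /i/, so it voices to [b]. /t/ is a voiceless stop between vowels /i/ and /e/, so it voices to [d]. /zabupkarepiteras/ → zabupkarebideras.
Rule 3 (final a-epenthesis): the form ends in the consonant /s/, so [a] is inserted word-finally. /zabupkarebideras/ → zabupkarebiderasa.

zabupkarebiderasa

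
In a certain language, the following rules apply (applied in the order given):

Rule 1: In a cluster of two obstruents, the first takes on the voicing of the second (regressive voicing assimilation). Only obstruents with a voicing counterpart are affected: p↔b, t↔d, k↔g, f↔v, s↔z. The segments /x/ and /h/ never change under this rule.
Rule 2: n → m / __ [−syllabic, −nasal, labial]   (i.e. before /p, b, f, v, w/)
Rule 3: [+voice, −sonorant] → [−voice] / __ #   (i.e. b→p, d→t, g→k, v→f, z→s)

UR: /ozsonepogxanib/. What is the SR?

ossonepokxanip

Rule 1 (regressive voicing assimilation): /z/ precedes the voiceless obstruent /s/, so it devoices to [s] by assimilation. /g/ precedes the voiceless obstruent /x/, so it devoices to [k] by assimilation. /ozsonepogxanib/ → ossonepokxanib.
Rule 2 (nasal place assimilation): no segment meets the environment; /ossonepokxanib/ is unchanged.
Rule 3 (final devoicing): /b/ is a voiced obstruent in word-final position, so it devoices to [p]. /ossonepokxanib/ → ossonepokxanip.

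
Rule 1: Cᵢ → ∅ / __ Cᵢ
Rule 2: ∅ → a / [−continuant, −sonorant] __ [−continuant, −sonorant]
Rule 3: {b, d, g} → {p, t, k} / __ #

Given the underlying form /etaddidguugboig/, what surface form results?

etadidaguugaboik

Rule 1 (degemination): /dd/ is a geminate; the first /d/ deletes. /etaddidguugboig/ → etadidguugboig.
Rule 2 (stop-cluster a-epenthesis): /d/ and /g/ form a stop–stop cluster, so [a] is inserted between them. /g/ and /b/ form a stop–stop cluster, so [a] is inserted between them. /etadidguugboig/ → etadidaguugaboig.
Rule 3 (final devoicing): /g/ is a voiced stop in word-final position, so it devoices to [k]. /etadidaguugaboig/ → etadidaguugaboik.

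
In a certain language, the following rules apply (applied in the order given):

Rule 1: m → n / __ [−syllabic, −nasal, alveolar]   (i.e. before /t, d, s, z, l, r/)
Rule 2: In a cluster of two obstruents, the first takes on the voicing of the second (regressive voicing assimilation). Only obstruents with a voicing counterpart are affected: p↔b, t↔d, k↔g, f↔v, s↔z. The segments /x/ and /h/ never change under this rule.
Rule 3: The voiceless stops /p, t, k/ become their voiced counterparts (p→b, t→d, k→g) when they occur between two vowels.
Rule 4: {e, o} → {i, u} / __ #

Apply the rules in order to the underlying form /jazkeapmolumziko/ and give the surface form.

Rule 1 (nasal place assimilation): /m/ precedes the alveolar consonant /z/, so it assimilates in place to [n]. /jazkeapmolumziko/ → jazkeapmolunziko.
Rule 2 (regressive voicing assimilation): /z/ precedes the voiceless obstruent /k/, so it devoices to [s] by assimilation. /jazkeapmolunziko/ → jaskeapmolunziko.
Rule 3 (intervocalic voicing): /k/ is a voiceless stop between vowels /i/ and /o/, so it voices to [g]. /jaskeapmolunziko/ → jaskeapmolunzigo.
Rule 4 (final vowel raising): /o/ is a mid vowel in word-final position, so it raises to [u]. /jaskeapmolunzigo/ → jaskeapmolunzigu.

jaskeapmolunzigu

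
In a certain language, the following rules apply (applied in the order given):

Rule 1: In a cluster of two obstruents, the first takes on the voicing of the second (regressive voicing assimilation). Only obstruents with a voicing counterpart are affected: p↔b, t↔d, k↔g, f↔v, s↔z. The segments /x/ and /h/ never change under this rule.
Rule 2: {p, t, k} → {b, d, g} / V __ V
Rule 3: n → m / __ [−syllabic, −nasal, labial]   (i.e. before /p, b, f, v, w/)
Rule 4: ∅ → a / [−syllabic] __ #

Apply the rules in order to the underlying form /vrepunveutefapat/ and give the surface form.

Rule 1 (regressive voicing assimilation): no segment meets the environment; /vrepunveutefapat/ is unchanged.
Rule 2 (intervocalic voicing): /p/ is a voiceless stop between vowels /e/ and /u/, so it voices to [b]. /t/ is a voiceless stop between vowels /u/ and /e/, so it voices to [d]. /p/ is a voiceless stop between vowels /a/ and /a/, so it voices to [b]. /vrepunveutefapat/ → vrebunveudefabat.
Rule 3 (nasal place assimilation): /n/ precedes the labial consonant /v/, so it assimilates in place to [m]. /vrebunveudefabat/ → vrebumveudefabat.
Rule 4 (final a-epenthesis): the form ends in the consonant /t/, so [a] is inserted word-finally. /vrebumveudefabat/ → vrebumveudefabata.

vrebumveudefabata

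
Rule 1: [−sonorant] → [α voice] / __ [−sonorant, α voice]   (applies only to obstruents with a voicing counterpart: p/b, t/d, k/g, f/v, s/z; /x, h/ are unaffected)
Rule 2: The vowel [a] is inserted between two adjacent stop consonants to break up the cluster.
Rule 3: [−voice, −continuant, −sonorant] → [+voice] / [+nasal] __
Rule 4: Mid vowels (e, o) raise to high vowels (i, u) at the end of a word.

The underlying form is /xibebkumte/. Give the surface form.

Rule 1 (regressive voicing assimilation): /b/ precedes the voiceless obstruent /k/, so it devoices to [p] by assimilation. /xibebkumte/ → xibepkumte.
Rule 2 (stop-cluster a-epenthesis): /p/ and /k/ form a stop–stop cluster, so [a] is inserted between them. /xibepkumte/ → xibepakumte.
Rule 3 (post-nasal voicing): /t/ is a voiceless stop immediately after the nasal /m/, so it voices to [d]. /xibepakumte/ → xibepakumde.
Rule 4 (final vowel raising): /e/ is a mid vowel in word-final position, so it raises to [i]. /xibepakumde/ → xibepakumdi.

xibepakumdi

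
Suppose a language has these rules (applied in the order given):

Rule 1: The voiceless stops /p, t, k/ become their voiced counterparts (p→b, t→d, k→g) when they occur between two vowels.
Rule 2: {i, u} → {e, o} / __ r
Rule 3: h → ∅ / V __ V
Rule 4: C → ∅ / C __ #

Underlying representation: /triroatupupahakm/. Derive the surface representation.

treroadububaak

Rule 1 (intervocalic voicing): /t/ is a voiceless stop between vowels /a/ and /u/, so it voices to [d]. /p/ is a voiceless stop between vowels /u/ and /u/, so it voices to [b]. /p/ is a voiceless stop between vowels /u/ and /a/, so it voices to [b]. /triroatupupahakm/ → triroadububahakm.
Rule 2 (pre-rhotic lowering): /i/ is a high vowel immediately before /r/, so it lowers to [e]. /triroadububahakm/ → treroadububahakm.
Rule 3 (intervocalic h-deletion): /h/ occurs between vowels /a/ and /a/, so it deletes. /treroadububahakm/ → treroadububaakm.
Rule 4 (final cluster simplification): /m/ is the second consonant of a word-final cluster /km/, so it deletes. /treroadububaakm/ → treroadububaak.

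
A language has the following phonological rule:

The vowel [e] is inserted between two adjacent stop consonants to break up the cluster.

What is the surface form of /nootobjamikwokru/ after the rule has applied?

No segment of /nootobjamikwokru/ meets the structural description of the rule, so the form surfaces unchanged.

nootobjamikwokru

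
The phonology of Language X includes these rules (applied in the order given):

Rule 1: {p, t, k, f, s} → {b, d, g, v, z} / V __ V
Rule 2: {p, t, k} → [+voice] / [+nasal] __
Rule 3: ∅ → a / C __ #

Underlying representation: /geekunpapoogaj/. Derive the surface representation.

geegunbaboogaja

Rule 1 (intervocalic voicing): /k/ is a voiceless obstruent between vowels /e/ and /u/, so it voices to [g]. /p/ is a voiceless obstruent between vowels /a/ and /o/, so it voices to [b]. /geekunpapoogaj/ → geegunpaboogaj.
Rule 2 (post-nasal voicing): /p/ is a voiceless stop immediately after the nasal /n/, so it voices to [b]. /geegunpaboogaj/ → geegunbaboogaj.
Rule 3 (final a-epenthesis): the form ends in the consonant /j/, so [a] is inserted word-finally. /geegunbaboogaj/ → geegunbaboogaja.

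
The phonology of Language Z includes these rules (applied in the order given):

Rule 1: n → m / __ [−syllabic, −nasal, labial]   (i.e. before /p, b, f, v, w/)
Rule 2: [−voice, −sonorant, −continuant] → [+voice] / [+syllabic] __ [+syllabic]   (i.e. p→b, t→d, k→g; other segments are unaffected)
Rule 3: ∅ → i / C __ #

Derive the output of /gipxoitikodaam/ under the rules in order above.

gipxoidigodaami

Rule 1 (nasal place assimilation): no segment meets the environment; /gipxoitikodaam/ is unchanged.
Rule 2 (intervocalic voicing): /t/ is a voiceless stop between vowels /i/ and /i/, so it voices to [d]. /k/ is a voiceless stop between vowels /i/ and /o/, so it voices to [g]. /gipxoitikodaam/ → gipxoidigodaam.
Rule 3 (final i-epenthesis): the form ends in the consonant /m/, so [i] is inserted word-finally. /gipxoidigodaam/ → gipxoidigodaami.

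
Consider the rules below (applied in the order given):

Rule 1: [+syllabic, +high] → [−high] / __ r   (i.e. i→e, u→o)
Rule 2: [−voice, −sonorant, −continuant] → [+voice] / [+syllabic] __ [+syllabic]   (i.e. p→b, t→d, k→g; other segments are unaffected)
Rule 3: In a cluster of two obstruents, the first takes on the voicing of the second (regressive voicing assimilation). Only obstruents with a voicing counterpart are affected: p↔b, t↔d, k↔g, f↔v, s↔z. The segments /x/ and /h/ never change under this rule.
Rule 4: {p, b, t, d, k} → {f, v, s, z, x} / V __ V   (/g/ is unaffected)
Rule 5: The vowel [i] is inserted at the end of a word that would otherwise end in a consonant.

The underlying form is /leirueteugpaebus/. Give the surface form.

leeruezeukpaevusi

Rule 1 (pre-rhotic lowering): /i/ is a high vowel immediately before /r/, so it lowers to [e]. /leirueteugpaebus/ → leerueteugpaebus.
Rule 2 (intervocalic voicing): /t/ is a voiceless stop between vowels /e/ and /e/, so it voices to [d]. /leerueteugpaebus/ → leeruedeugpaebus.
Rule 3 (regressive voicing assimilation): /g/ precedes the voiceless obstruent /p/, so it devoices to [k] by assimilation. /leeruedeugpaebus/ → leeruedeukpaebus.
Rule 4 (intervocalic spirantization): /d/ is a stop between vowels /e/ and /e/, so it spirantizes to the fricative [z]. /b/ is a stop between vowels /e/ and /u/, so it spirantizes to the fricative [v]. /leeruedeukpaebus/ → leeruezeukpaevus.
Rule 5 (final i-epenthesis): the form ends in the consonant /s/, so [i] is inserted word-finally. /leeruezeukpaevus/ → leeruezeukpaevusi.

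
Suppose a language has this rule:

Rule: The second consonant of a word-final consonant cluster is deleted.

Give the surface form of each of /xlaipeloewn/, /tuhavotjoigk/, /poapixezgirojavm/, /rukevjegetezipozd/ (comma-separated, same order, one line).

xlaipeloew, tuhavotjoig, poapixezgirojav, rukevjegetezipoz

/xlaipeloewn/: /n/ is the second consonant of a word-final cluster /wn/, so it deletes. → [xlaipeloew].
/tuhavotjoigk/: /k/ is the second consonant of a word-final cluster /gk/, so it deletes. → [tuhavotjoig].
/poapixezgirojavm/: /m/ is the second consonant of a word-final cluster /vm/, so it deletes. → [poapixezgirojav].
/rukevjegetezipozd/: /d/ is the second consonant of a word-final cluster /zd/, so it deletes. → [rukevjegetezipoz].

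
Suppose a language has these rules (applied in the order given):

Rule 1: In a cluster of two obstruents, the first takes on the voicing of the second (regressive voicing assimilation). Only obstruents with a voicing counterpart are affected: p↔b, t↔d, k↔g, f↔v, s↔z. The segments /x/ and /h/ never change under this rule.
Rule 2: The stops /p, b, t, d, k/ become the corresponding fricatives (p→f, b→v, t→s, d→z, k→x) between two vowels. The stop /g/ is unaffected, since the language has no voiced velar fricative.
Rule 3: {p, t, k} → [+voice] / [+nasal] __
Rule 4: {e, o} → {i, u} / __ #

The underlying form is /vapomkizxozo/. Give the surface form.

Rule 1 (regressive voicing assimilation): /z/ precedes the voiceless obstruent /x/, so it devoices to [s] by assimilation. /vapomkizxozo/ → vapomkisxozo.
Rule 2 (intervocalic spirantization): /p/ is a stop between vowels /a/ and /o/, so it spirantizes to the fricative [f]. /vapomkisxozo/ → vafomkisxozo.
Rule 3 (post-nasal voicing): /k/ is a voiceless stop immediately after the nasal /m/, so it voices to [g]. /vafomkisxozo/ → vafomgisxozo.
Rule 4 (final vowel raising): /o/ is a mid vowel in word-final position, so it raises to [u]. /vafomgisxozo/ → vafomgisxozu.

vafomgisxozu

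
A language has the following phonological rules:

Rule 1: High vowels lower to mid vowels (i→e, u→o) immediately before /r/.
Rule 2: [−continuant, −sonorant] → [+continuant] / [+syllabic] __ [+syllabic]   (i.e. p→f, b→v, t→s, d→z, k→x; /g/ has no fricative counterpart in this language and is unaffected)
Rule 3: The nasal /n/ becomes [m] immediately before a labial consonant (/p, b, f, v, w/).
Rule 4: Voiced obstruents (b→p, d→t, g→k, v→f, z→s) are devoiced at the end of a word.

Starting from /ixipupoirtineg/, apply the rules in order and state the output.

Rule 1 (pre-rhotic lowering): /i/ is a high vowel immediately before /r/, so it lowers to [e]. /ixipupoirtineg/ → ixipupoertineg.
Rule 2 (intervocalic spirantization): /p/ is a stop between vowels /i/ and /u/, so it spirantizes to the fricative [f]. /p/ is a stop between vowels /u/ and /o/, so it spirantizes to the fricative [f]. /ixipupoertineg/ → ixifufoertineg.
Rule 3 (nasal place assimilation): no segment meets the environment; /ixifufoertineg/ is unchanged.
Rule 4 (final devoicing): /g/ is a voiced obstruent in word-final position, so it devoices to [k]. /ixifufoertineg/ → ixifufoertinek.

ixifufoertinek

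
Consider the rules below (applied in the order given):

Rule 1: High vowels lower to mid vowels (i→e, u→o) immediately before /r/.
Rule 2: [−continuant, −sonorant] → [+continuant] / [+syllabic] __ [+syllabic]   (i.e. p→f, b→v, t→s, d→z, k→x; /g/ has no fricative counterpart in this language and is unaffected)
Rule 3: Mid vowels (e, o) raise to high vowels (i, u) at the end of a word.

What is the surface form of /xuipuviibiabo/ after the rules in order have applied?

Rule 1 (pre-rhotic lowering): no segment meets the environment; /xuipuviibiabo/ is unchanged.
Rule 2 (intervocalic spirantization): /p/ is a stop between vowels /i/ and /u/, so it spirantizes to the fricative [f]. /b/ is a stop between vowels /i/ and /i/, so it spirantizes to the fricative [v]. /b/ is a stop between vowels /a/ and /o/, so it spirantizes to the fricative [v]. /xuipuviibiabo/ → xuifuviiviavo.
Rule 3 (final vowel raising): /o/ is a mid vowel in word-final position, so it raises to [u]. /xuifuviiviavo/ → xuifuviiviavu.

xuifuviiviavu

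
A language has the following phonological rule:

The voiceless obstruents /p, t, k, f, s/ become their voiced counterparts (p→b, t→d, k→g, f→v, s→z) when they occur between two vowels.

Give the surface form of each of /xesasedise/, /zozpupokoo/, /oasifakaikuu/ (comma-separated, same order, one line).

/xesasedise/: /s/ is a voiceless obstruent between vowels /e/ and /a/, so it voices to [z]. /s/ is a voiceless obstruent between vowels /a/ and /e/, so it voices to [z]. /s/ is a voiceless obstruent between vowels /i/ and /e/, so it voices to [z]. → [xezazedize].
/zozpupokoo/: /p/ is a voiceless obstruent between vowels /u/ and /o/, so it voices to [b]. /k/ is a voiceless obstruent between vowels /o/ and /o/, so it voices to [g]. → [zozpubogoo].
/oasifakaikuu/: /s/ is a voiceless obstruent between vowels /a/ and /i/, so it voices to [z]. /f/ is a voiceless obstruent between vowels /i/ and /a/, so it voices to [v]. /k/ is a voiceless obstruent between vowels /a/ and /a/, so it voices to [g]. /k/ is a voiceless obstruent between vowels /i/ and /u/, so it voices to [g]. → [oazivagaiguu].

xezazedize, zozpubogoo, oazivagaiguu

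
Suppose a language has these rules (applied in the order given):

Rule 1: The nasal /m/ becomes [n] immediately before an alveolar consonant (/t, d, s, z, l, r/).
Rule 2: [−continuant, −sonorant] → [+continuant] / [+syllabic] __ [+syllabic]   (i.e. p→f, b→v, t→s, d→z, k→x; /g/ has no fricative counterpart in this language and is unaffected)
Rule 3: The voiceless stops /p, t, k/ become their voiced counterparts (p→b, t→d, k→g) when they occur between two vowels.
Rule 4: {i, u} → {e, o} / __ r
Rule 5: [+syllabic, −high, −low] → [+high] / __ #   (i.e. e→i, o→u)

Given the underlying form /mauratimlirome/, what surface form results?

Rule 1 (nasal place assimilation): /m/ precedes the alveolar consonant /l/, so it assimilates in place to [n]. /mauratimlirome/ → mauratinlirome.
Rule 2 (intervocalic spirantization): /t/ is a stop between vowels /a/ and /i/, so it spirantizes to the fricative [s]. /mauratinlirome/ → maurasinlirome.
Rule 3 (intervocalic voicing): no segment meets the environment; /maurasinlirome/ is unchanged.
Rule 4 (pre-rhotic lowering): /u/ is a high vowel immediately before /r/, so it lowers to [o]. /i/ is a high vowel immediately before /r/, so it lowers to [e]. /maurasinlirome/ → maorasinlerome.
Rule 5 (final vowel raising): /e/ is a mid vowel in word-final position, so it raises to [i]. /maorasinlerome/ → maorasinleromi.

maorasinleromi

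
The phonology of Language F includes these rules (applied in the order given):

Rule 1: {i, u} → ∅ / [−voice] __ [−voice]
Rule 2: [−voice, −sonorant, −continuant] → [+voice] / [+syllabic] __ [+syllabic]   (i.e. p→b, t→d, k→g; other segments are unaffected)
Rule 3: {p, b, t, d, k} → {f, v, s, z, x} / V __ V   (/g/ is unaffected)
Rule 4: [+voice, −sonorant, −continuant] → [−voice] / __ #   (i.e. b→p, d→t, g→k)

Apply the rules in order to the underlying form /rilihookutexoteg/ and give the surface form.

rilihooktexozek

Rule 1 (high vowel syncope): /u/ is a high vowel flanked by voiceless consonants /k/ and /t/, so it deletes. /rilihookutexoteg/ → rilihooktexoteg.
Rule 2 (intervocalic voicing): /t/ is a voiceless stop between vowels /o/ and /e/, so it voices to [d]. /rilihooktexoteg/ → rilihooktexodeg.
Rule 3 (intervocalic spirantization): /d/ is a stop between vowels /o/ and /e/, so it spirantizes to the fricative [z]. /rilihooktexodeg/ → rilihooktexozeg.
Rule 4 (final devoicing): /g/ is a voiced stop in word-final position, so it devoices to [k]. /rilihooktexozeg/ → rilihooktexozek.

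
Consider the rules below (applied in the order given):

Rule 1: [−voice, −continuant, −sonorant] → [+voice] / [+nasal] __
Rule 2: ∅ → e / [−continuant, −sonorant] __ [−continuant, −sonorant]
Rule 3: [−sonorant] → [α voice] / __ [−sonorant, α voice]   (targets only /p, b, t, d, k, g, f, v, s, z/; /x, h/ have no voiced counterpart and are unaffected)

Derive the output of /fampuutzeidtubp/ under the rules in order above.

fambuudzeidetubep

Rule 1 (post-nasal voicing): /p/ is a voiceless stop immediately after the nasal /m/, so it voices to [b]. /fampuutzeidtubp/ → fambuutzeidtubp.
Rule 2 (stop-cluster e-epenthesis): /d/ and /t/ form a stop–stop cluster, so [e] is inserted between them. /b/ and /p/ form a stop–stop cluster, so [e] is inserted between them. /fambuutzeidtubp/ → fambuutzeidetubep.
Rule 3 (regressive voicing assimilation): /t/ precedes the voiced obstruent /z/, so it voices to [d] by assimilation. /fambuutzeidetubep/ → fambuudzeidetubep.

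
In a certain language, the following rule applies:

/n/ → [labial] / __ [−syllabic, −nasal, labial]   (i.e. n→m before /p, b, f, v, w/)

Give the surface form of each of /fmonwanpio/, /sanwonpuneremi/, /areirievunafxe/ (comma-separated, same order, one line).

fmomwampio, samwompuneremi, areirievunafxe

/fmonwanpio/: /n/ precedes the labial consonant /w/, so it assimilates in place to [m]. /n/ precedes the labial consonant /p/, so it assimilates in place to [m]. → [fmomwampio].
/sanwonpuneremi/: /n/ precedes the labial consonant /w/, so it assimilates in place to [m]. /n/ precedes the labial consonant /p/, so it assimilates in place to [m]. → [samwompuneremi].
/areirievunafxe/: the rule's environment is not met; surfaces unchanged as [areirievunafxe].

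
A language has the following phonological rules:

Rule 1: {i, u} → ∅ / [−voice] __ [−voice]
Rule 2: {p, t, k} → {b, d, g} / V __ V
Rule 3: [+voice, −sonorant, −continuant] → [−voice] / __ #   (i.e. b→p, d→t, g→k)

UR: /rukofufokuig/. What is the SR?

rugoffoguik

Rule 1 (high vowel syncope): /u/ is a high vowel flanked by voiceless consonants /f/ and /f/, so it deletes. /rukofufokuig/ → rukoffokuig.
Rule 2 (intervocalic voicing): /k/ is a voiceless stop between vowels /u/ and /o/, so it voices to [g]. /k/ is a voiceless stop between vowels /o/ and /u/, so it voices to [g]. /rukoffokuig/ → rugoffoguig.
Rule 3 (final devoicing): /g/ is a voiced stop in word-final position, so it devoices to [k]. /rugoffoguig/ → rugoffoguik.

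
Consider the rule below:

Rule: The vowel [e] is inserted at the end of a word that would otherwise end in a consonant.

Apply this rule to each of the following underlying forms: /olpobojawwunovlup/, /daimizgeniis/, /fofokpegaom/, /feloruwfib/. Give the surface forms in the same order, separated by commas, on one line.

/olpobojawwunovlup/: the form ends in the consonant /p/, so [e] is inserted word-finally. → [olpobojawwunovlupe].
/daimizgeniis/: the form ends in the consonant /s/, so [e] is inserted word-finally. → [daimizgeniise].
/fofokpegaom/: the form ends in the consonant /m/, so [e] is inserted word-finally. → [fofokpegaome].
/feloruwfib/: the form ends in the consonant /b/, so [e] is inserted word-finally. → [feloruwfibe].

olpobojawwunovlupe, daimizgeniise, fofokpegaome, feloruwfibe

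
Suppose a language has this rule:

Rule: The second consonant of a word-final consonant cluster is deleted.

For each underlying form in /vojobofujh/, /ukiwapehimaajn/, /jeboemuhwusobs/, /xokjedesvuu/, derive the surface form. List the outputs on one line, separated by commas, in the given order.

vojobofuj, ukiwapehimaaj, jeboemuhwusob, xokjedesvuu

/vojobofujh/: /h/ is the second consonant of a word-final cluster /jh/, so it deletes. → [vojobofuj].
/ukiwapehimaajn/: /n/ is the second consonant of a word-final cluster /jn/, so it deletes. → [ukiwapehimaaj].
/jeboemuhwusobs/: /s/ is the second consonant of a word-final cluster /bs/, so it deletes. → [jeboemuhwusob].
/xokjedesvuu/: the rule's environment is not met; surfaces unchanged as [xokjedesvuu].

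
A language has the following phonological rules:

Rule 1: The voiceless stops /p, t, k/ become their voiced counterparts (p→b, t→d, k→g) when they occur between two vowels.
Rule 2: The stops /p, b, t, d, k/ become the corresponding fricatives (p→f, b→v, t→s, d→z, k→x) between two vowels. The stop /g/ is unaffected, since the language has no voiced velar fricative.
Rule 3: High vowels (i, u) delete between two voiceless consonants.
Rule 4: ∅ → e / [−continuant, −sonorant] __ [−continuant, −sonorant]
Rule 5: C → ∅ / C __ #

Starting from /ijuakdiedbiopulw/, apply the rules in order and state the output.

Rule 1 (intervocalic voicing): /p/ is a voiceless stop between vowels /o/ and /u/, so it voices to [b]. /ijuakdiedbiopulw/ → ijuakdiedbiobulw.
Rule 2 (intervocalic spirantization): /b/ is a stop between vowels /o/ and /u/, so it spirantizes to the fricative [v]. /ijuakdiedbiobulw/ → ijuakdiedbiovulw.
Rule 3 (high vowel syncope): no segment meets the environment; /ijuakdiedbiovulw/ is unchanged.
Rule 4 (stop-cluster e-epenthesis): /k/ and /d/ form a stop–stop cluster, so [e] is inserted between them. /d/ and /b/ form a stop–stop cluster, so [e] is inserted between them. /ijuakdiedbiovulw/ → ijuakediedebiovulw.
Rule 5 (final cluster simplification): /w/ is the second consonant of a word-final cluster /lw/, so it deletes. /ijuakediedebiovulw/ → ijuakediedebiovul.

ijuakediedebiovul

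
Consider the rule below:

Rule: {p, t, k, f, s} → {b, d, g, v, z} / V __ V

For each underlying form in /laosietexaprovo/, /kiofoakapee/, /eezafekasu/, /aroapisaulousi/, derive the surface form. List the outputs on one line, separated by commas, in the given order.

/laosietexaprovo/: /s/ is a voiceless obstruent between vowels /o/ and /i/, so it voices to [z]. /t/ is a voiceless obstruent between vowels /e/ and /e/, so it voices to [d]. → [laoziedexaprovo].
/kiofoakapee/: /f/ is a voiceless obstruent between vowels /o/ and /o/, so it voices to [v]. /k/ is a voiceless obstruent between vowels /a/ and /a/, so it voices to [g]. /p/ is a voiceless obstruent between vowels /a/ and /e/, so it voices to [b]. → [kiovoagabee].
/eezafekasu/: /f/ is a voiceless obstruent between vowels /a/ and /e/, so it voices to [v]. /k/ is a voiceless obstruent between vowels /e/ and /a/, so it voices to [g]. /s/ is a voiceless obstruent between vowels /a/ and /u/, so it voices to [z]. → [eezavegazu].
/aroapisaulousi/: /p/ is a voiceless obstruent between vowels /a/ and /i/, so it voices to [b]. /s/ is a voiceless obstruent between vowels /i/ and /a/, so it voices to [z]. /s/ is a voiceless obstruent between vowels /u/ and /i/, so it voices to [z]. → [aroabizaulouzi].

laoziedexaprovo, kiovoagabee, eezavegazu, aroabizaulouzi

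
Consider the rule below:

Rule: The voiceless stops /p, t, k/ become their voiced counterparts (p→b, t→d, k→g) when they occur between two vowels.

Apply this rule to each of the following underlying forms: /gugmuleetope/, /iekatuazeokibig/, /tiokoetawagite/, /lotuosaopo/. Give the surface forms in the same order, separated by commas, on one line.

/gugmuleetope/: /t/ is a voiceless stop between vowels /e/ and /o/, so it voices to [d]. /p/ is a voiceless stop between vowels /o/ and /e/, so it voices to [b]. → [gugmuleedobe].
/iekatuazeokibig/: /k/ is a voiceless stop between vowels /e/ and /a/, so it voices to [g]. /t/ is a voiceless stop between vowels /a/ and /u/, so it voices to [d]. /k/ is a voiceless stop between vowels /o/ and /i/, so it voices to [g]. → [iegaduazeogibig].
/tiokoetawagite/: /k/ is a voiceless stop between vowels /o/ and /o/, so it voices to [g]. /t/ is a voiceless stop between vowels /e/ and /a/, so it voices to [d]. /t/ is a voiceless stop between vowels /i/ and /e/, so it voices to [d]. → [tiogoedawagide].
/lotuosaopo/: /t/ is a voiceless stop between vowels /o/ and /u/, so it voices to [d]. /p/ is a voiceless stop between vowels /o/ and /o/, so it voices to [b]. → [loduosaobo].

gugmuleedobe, iegaduazeogibig, tiogoedawagide, loduosaobo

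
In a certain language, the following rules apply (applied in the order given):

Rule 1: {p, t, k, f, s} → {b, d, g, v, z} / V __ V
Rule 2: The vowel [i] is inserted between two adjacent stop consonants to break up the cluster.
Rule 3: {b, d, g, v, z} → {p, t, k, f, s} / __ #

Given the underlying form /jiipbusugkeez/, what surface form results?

Rule 1 (intervocalic voicing): /s/ is a voiceless obstruent between vowels /u/ and /u/, so it voices to [z]. /jiipbusugkeez/ → jiipbuzugkeez.
Rule 2 (stop-cluster i-epenthesis): /p/ and /b/ form a stop–stop cluster, so [i] is inserted between them. /g/ and /k/ form a stop–stop cluster, so [i] is inserted between them. /jiipbuzugkeez/ → jiipibuzugikeez.
Rule 3 (final devoicing): /z/ is a voiced obstruent in word-final position, so it devoices to [s]. /jiipibuzugikeez/ → jiipibuzugikees.

jiipibuzugikees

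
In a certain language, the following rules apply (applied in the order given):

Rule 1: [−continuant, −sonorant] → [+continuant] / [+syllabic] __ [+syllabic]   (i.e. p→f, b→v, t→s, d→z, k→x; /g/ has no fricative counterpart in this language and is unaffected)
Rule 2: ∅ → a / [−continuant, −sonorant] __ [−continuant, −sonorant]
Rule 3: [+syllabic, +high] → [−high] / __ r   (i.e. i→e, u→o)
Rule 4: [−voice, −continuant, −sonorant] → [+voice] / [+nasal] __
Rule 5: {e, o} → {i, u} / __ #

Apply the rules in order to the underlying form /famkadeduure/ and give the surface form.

famgazezuori

Rule 1 (intervocalic spirantization): /d/ is a stop between vowels /a/ and /e/, so it spirantizes to the fricative [z]. /d/ is a stop between vowels /e/ and /u/, so it spirantizes to the fricative [z]. /famkadeduure/ → famkazezuure.
Rule 2 (stop-cluster a-epenthesis): no segment meets the environment; /famkazezuure/ is unchanged.
Rule 3 (pre-rhotic lowering): /u/ is a high vowel immediately before /r/, so it lowers to [o]. /famkazezuure/ → famkazezuore.
Rule 4 (post-nasal voicing): /k/ is a voiceless stop immediately after the nasal /m/, so it voices to [g]. /famkazezuore/ → famgazezuore.
Rule 5 (final vowel raising): /e/ is a mid vowel in word-final position, so it raises to [i]. /famgazezuore/ → famgazezuori.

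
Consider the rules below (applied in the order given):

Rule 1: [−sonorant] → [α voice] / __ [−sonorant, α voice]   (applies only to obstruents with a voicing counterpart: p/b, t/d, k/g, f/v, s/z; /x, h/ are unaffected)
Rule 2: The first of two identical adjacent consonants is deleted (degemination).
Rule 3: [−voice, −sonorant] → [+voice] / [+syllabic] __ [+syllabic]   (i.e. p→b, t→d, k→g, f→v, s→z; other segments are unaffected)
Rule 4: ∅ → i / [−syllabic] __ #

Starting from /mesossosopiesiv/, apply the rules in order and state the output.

mezozozobiezivi

Rule 1 (regressive voicing assimilation): no segment meets the environment; /mesossosopiesiv/ is unchanged.
Rule 2 (degemination): /ss/ is a geminate; the first /s/ deletes. /mesossosopiesiv/ → mesososopiesiv.
Rule 3 (intervocalic voicing): /s/ is a voiceless obstruent between vowels /e/ and /o/, so it voices to [z]. /s/ is a voiceless obstruent between vowels /o/ and /o/, so it voices to [z]. /s/ is a voiceless obstruent between vowels /o/ and /o/, so it voices to [z]. /p/ is a voiceless obstruent between vowels /o/ and /i/, so it voices to [b]. /s/ is a voiceless obstruent between vowels /e/ and /i/, so it voices to [z]. /mesososopiesiv/ → mezozozobieziv.
Rule 4 (final i-epenthesis): the form ends in the consonant /v/, so [i] is inserted word-finally. /mezozozobieziv/ → mezozozobiezivi.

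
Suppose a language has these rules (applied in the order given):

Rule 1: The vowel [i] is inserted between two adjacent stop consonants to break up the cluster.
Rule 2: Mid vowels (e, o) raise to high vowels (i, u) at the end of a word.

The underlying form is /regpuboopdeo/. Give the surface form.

regipuboopideu

Rule 1 (stop-cluster i-epenthesis): /g/ and /p/ form a stop–stop cluster, so [i] is inserted between them. /p/ and /d/ form a stop–stop cluster, so [i] is inserted between them. /regpuboopdeo/ → regipuboopideo.
Rule 2 (final vowel raising): /o/ is a mid vowel in word-final position, so it raises to [u]. /regipuboopideo/ → regipuboopideu.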